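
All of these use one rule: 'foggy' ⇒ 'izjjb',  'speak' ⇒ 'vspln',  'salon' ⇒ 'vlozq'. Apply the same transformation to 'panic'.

slqtf

Two shifts are in play — +11 for a/e/i/o/u, +3 for every other letter.
For panic: p(cons)+3=s, a(vowel)+11=l, n(cons)+3=q, i(vowel)+11=t, c(cons)+3=f.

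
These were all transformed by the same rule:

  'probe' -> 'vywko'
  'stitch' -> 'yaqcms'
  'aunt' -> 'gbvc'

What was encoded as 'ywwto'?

spoke

In probe: p→v is +6, r→y is +7, o→w is +8, b→k is +9 — the shift increases by 1 each position. Each letter shifts forward by (position + 6), i.e. 6, 7, 8, … — the shift grows by one for each successive letter.
Undoing it on ywwto: y−6=s, w−7=p, w−8=o, t−9=k, o−10=e.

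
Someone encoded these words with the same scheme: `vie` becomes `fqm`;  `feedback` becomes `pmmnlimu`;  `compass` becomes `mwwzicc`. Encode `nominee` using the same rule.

The shift depends on letter class: consonant v→f is +10, but vowel i→q is +8. The rule splits by letter class: vowels +8, consonants +10.
On nominee: n(cons)+10=x, o(vowel)+8=w, m(cons)+10=w, i(vowel)+8=q, n(cons)+10=x, e(vowel)+8=m, e(vowel)+8=m.

xwwqxmm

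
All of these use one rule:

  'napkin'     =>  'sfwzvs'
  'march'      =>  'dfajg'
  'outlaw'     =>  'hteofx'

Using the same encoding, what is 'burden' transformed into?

n(13)→s(18) and a(0)→f(5) fit y≡15x+5 (mod 26); the inverse of 15 mod 26 is 7. Treating letters as 0–25, the rule is x ↦ 15x + 5 (mod 26).
On burden: b(1)→15·1+5≡20=u; u(20)→15·20+5≡19=t; r(17)→15·17+5≡0=a; d(3)→15·3+5≡24=y; e(4)→15·4+5≡13=n; n(13)→15·13+5≡18=s (all mod 26).

utayns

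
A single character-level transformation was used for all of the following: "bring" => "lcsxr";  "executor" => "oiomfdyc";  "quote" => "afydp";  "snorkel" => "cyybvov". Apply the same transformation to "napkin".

xlzutx

A repeating key of period 3 is used — shifts +10, +11, +10 over and over.
Applying it to napkin: n+10=x, a+11=l, p+10=z, k+10=u, i+11=t, n+10=x.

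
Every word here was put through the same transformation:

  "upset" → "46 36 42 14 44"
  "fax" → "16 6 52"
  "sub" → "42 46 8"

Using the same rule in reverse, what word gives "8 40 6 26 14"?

u(#21)→46 and p(#16)→36: differences scale by 2, so n = 2·pos + 4. Each letter becomes 2×(its alphabet position, a=1..z=26) + 4.
Decoding 8 40 6 26 14: 8→(8−4)÷2=2=b, 40→(40−4)÷2=18=r, 6→(6−4)÷2=1=a, 26→(26−4)÷2=11=k, 14→(14−4)÷2=5=e.

brake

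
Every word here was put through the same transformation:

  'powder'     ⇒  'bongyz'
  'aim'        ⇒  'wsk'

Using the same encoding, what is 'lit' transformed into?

dsv

The output letters match the input read backwards, each shifted +10: powder reversed is redwop. Read the word backwards and shift each letter +10.
For lit: reverse → til; then shift: t+10=d, i+10=s, l+10=v.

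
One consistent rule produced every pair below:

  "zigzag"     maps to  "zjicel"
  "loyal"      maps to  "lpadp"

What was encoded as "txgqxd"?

twenty

The shift increases by 1 at each position, starting from +0: 0, 1, 2, ….
Reversing it on txgqxd: t−0=t, x−1=w, g−2=e, q−3=n, x−4=t, d−5=y.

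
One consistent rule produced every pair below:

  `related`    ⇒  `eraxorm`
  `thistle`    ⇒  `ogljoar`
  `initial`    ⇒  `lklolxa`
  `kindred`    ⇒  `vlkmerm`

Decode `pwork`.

r(17)→e(4) and e(4)→r(17) fit y≡5x+23 (mod 26); the inverse of 5 mod 26 is 21. Each letter's alphabet position (a=0..z=25) is mapped through 5·x+23 mod 26 — an affine cipher.
Reversing it on pwork: p(15)→21·(15−23)≡14=o; w(22)→21·(22−23)≡5=f; o(14)→21·(14−23)≡19=t; r(17)→21·(17−23)≡4=e; k(10)→21·(10−23)≡13=n (all mod 26).

often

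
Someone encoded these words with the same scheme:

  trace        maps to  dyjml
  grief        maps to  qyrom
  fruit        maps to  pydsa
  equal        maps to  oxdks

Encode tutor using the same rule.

Shifts by position in trace: pos 0: t→d (+10), pos 1: r→y (+7), pos 2: a→j (+9), pos 3: c→m (+10), pos 4: e→l (+7) — repeating every 3. A repeating key of period 3 is used — shifts +10, +7, +9 over and over.
On tutor: t+10=d, u+7=b, t+9=c, o+10=y, r+7=y.

dbcyy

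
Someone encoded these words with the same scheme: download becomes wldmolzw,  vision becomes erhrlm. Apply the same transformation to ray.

Each pair mirrors across the alphabet (d↔w, o↔l, w↔d): positions sum to 25. This is the alphabet-reversal cipher (Atbash): a becomes z, b becomes y, etc.
On ray: r↔i, a↔z, y↔b.

izb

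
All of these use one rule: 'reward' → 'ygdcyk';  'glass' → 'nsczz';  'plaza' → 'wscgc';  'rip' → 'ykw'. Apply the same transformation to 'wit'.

dka

The shift depends on letter class: consonant r→y is +7, but vowel e→g is +2. Two shifts are in play — +2 for a/e/i/o/u, +7 for every other letter.
On wit: w(cons)+7=d, i(vowel)+2=k, t(cons)+7=a.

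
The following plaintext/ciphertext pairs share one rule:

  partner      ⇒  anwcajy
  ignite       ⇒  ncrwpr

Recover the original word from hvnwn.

enemy

The output letters match the input read backwards, each shifted +9: partner reversed is rentrap. The word is reversed, then every letter is shifted forward by 9.
Decoding hvnwn: shift back: h−9=y, v−9=m, n−9=e, w−9=n, n−9=e → ymene; then reverse → enemy.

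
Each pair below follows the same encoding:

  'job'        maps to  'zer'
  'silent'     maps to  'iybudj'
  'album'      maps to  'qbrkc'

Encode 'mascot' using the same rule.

cqisej

Compare letters: j→z is +16, o→e is +16, b→r is +16 — a constant shift. Each letter is shifted forward by 16 in the alphabet (a Caesar shift of +16).
On mascot: m+16=c, a+16=q, s+16=i, c+16=s, o+16=e, t+16=j.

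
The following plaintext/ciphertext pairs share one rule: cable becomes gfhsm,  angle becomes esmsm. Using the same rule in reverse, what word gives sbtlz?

owner

In cable: c→g is +4, a→f is +5, b→h is +6, l→s is +7 — the shift increases by 1 each position. Each letter shifts forward by (position + 4), i.e. 4, 5, 6, … — the shift grows by one for each successive letter.
Undoing it on sbtlz: s−4=o, b−5=w, t−6=n, l−7=e, z−8=r.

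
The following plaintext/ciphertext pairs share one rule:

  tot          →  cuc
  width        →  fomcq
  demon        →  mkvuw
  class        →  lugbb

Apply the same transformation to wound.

fuawm

The shift depends on letter class: consonant t→c is +9, but vowel o→u is +6. Vowels shift forward by 6 and consonants shift forward by 9.
For wound: w(cons)+9=f, o(vowel)+6=u, u(vowel)+6=a, n(cons)+9=w, d(cons)+9=m.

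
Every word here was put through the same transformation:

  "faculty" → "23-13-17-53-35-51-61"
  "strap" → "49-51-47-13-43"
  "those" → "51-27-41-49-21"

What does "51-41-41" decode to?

too

f(#6)→23 and a(#1)→13: differences scale by 2, so n = 2·pos + 11. Each letter becomes 2×(its alphabet position, a=1..z=26) + 11.
Undoing it on 51-41-41: 51→(51−11)÷2=20=t, 41→(41−11)÷2=15=o, 41→(41−11)÷2=15=o.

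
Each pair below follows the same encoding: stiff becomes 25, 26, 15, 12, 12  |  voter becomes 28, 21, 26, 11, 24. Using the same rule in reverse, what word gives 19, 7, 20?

s is letter #19 and maps to 25: an offset of 6. Each letter is replaced by its alphabet position (a=1..z=26) + 6.
Decoding 19, 7, 20: 19→(19−6)÷1=13=m, 7→(7−6)÷1=1=a, 20→(20−6)÷1=14=n.

man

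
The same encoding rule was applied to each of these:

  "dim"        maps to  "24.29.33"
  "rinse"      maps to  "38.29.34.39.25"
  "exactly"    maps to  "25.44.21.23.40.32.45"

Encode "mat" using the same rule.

33.21.40

d is letter #4 and maps to 24: an offset of 20. Letters become their 1-based position plus 20 (so a→21, b→22, …).
For mat: m=13→33, a=1→21, t=20→40.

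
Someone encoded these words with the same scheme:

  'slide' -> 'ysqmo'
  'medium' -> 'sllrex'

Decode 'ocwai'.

ivory

In slide: s→y is +6, l→s is +7, i→q is +8, d→m is +9 — the shift increases by 1 each position. Letter i (0-indexed) is shifted by i+6, so successive shifts are 6, 7, 8, ….
Reversing it on ocwai: o−6=i, c−7=v, w−8=o, a−9=r, i−10=y.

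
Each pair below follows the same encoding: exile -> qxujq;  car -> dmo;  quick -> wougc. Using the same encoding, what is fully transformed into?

The output letters match the input read backwards, each shifted +12: exile reversed is elixe. Two steps: reverse the string, then apply a Caesar shift of +12.
Applying it to fully: reverse → ylluf; then shift: y+12=k, l+12=x, l+12=x, u+12=g, f+12=r.

kxxgr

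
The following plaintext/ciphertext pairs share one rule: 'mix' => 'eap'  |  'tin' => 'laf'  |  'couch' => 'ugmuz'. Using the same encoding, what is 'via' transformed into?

nas

Compare letters: m→e is +18, i→a is +18, x→p is +18 — a constant shift. Every letter moves 18 places later in the alphabet, wrapping around z→a.
For via: v+18=n, i+18=a, a+18=s.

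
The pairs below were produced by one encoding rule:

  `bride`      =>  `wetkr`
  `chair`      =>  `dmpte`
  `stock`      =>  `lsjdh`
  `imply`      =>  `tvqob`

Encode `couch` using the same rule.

b(1)→w(22) and r(17)→e(4) fit y≡7x+15 (mod 26); the inverse of 7 mod 26 is 15. Treating letters as 0–25, the rule is x ↦ 7x + 15 (mod 26).
For couch: c(2)→7·2+15≡3=d; o(14)→7·14+15≡9=j; u(20)→7·20+15≡25=z; c(2)→7·2+15≡3=d; h(7)→7·7+15≡12=m (all mod 26).

djzdm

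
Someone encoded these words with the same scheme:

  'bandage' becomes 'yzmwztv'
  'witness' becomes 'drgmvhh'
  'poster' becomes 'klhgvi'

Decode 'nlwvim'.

This is the alphabet-reversal cipher (Atbash): a becomes z, b becomes y, etc.
Reversing it on nlwvim: n↔m, l↔o, w↔d, v↔e, i↔r, m↔n.

modern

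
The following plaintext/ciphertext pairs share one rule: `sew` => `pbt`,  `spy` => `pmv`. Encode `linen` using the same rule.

Compare letters: s→p is +23, e→b is +23, w→t is +23 — a constant shift. Each letter is shifted forward by 23 in the alphabet (a Caesar shift of +23).
On linen: l+23=i, i+23=f, n+23=k, e+23=b, n+23=k.

ifkbk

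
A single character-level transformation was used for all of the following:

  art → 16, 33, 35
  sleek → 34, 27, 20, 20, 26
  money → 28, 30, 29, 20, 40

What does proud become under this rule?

a is letter #1 and maps to 16: an offset of 15. Each letter is replaced by its alphabet position (a=1..z=26) + 15.
Applying it to proud: p=16→31, r=18→33, o=15→30, u=21→36, d=4→19.

31, 33, 30, 36, 19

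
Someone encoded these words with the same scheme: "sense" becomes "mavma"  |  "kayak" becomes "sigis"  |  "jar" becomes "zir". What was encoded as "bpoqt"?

light

Read the word backwards and shift each letter +8.
Reversing it on bpoqt: shift back: b−8=t, p−8=h, o−8=g, q−8=i, t−8=l → thgil; then reverse → light.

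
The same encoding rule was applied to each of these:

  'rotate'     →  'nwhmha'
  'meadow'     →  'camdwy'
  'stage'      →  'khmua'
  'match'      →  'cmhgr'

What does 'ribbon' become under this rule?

This is an affine cipher: with a=0,…,z=25, each position x becomes (23x+12) mod 26.
Applying it to ribbon: r(17)→23·17+12≡13=n; i(8)→23·8+12≡14=o; b(1)→23·1+12≡9=j; b(1)→23·1+12≡9=j; o(14)→23·14+12≡22=w; n(13)→23·13+12≡25=z (all mod 26).

nojjwz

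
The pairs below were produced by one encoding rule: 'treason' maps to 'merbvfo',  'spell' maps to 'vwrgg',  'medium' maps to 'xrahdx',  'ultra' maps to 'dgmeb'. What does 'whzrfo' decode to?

t(19)→m(12) and r(17)→e(4) fit y≡17x+1 (mod 26); the inverse of 17 mod 26 is 23. This is an affine cipher: with a=0,…,z=25, each position x becomes (17x+1) mod 26.
Undoing it on whzrfo: w(22)→23·(22−1)≡15=p; h(7)→23·(7−1)≡8=i; z(25)→23·(25−1)≡6=g; r(17)→23·(17−1)≡4=e; f(5)→23·(5−1)≡14=o; o(14)→23·(14−1)≡13=n (all mod 26).

pigeon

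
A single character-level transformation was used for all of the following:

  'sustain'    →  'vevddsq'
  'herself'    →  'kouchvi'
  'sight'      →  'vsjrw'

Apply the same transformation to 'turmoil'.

weuwrso

Shifts by position in sustain: pos 0: s→v (+3), pos 1: u→e (+10), pos 2: s→v (+3), pos 3: t→d (+10) — repeating every 2. It's a Vigenère-style cipher with numeric key [3,10]: position i shifts by key[i mod 2].
For turmoil: t+3=w, u+10=e, r+3=u, m+10=w, o+3=r, i+10=s, l+3=o.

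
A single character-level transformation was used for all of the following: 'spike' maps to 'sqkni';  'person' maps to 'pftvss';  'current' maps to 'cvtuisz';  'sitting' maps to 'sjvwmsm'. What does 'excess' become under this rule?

eyehwx

In spike: s→s is +0, p→q is +1, i→k is +2, k→n is +3 — the shift increases by 1 each position. Each letter shifts forward by its position index (0, 1, 2, …) — the shift grows by one for each successive letter.
Applying it to excess: e+0=e, x+1=y, c+2=e, e+3=h, s+4=w, s+5=x.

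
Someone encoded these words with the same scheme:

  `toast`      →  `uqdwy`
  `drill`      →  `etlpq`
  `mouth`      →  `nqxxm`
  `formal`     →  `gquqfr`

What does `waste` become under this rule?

In toast: t→u is +1, o→q is +2, a→d is +3, s→w is +4 — the shift increases by 1 each position. Each letter shifts forward by (position + 1), i.e. 1, 2, 3, … — the shift grows by one for each successive letter.
Applying it to waste: w+1=x, a+2=c, s+3=v, t+4=x, e+5=j.

xcvxj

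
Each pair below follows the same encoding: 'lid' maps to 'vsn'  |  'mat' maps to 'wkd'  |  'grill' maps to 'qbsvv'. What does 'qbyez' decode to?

group

Each letter is shifted forward by 10 in the alphabet (a Caesar shift of +10).
Reversing it on qbyez: q−10=g, b−10=r, y−10=o, e−10=u, z−10=p.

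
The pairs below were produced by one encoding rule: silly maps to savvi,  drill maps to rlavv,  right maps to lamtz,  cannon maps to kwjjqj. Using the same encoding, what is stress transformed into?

s(18)→s(18) and i(8)→a(0) fit y≡7x+22 (mod 26); the inverse of 7 mod 26 is 15. Each letter's alphabet position (a=0..z=25) is mapped through 7·x+22 mod 26 — an affine cipher.
On stress: s(18)→7·18+22≡18=s; t(19)→7·19+22≡25=z; r(17)→7·17+22≡11=l; e(4)→7·4+22≡24=y; s(18)→7·18+22≡18=s; s(18)→7·18+22≡18=s (all mod 26).

szlyss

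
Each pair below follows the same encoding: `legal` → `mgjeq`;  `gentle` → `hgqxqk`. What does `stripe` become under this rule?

tvumuk

Each letter shifts forward by (position + 1), i.e. 1, 2, 3, … — the shift grows by one for each successive letter.
For stripe: s+1=t, t+2=v, r+3=u, i+4=m, p+5=u, e+6=k.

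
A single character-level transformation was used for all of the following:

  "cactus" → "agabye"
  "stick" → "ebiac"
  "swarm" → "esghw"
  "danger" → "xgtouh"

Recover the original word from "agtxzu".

c(2)→a(0) and a(0)→g(6) fit y≡23x+6 (mod 26); the inverse of 23 mod 26 is 17. Each letter's alphabet position (a=0..z=25) is mapped through 23·x+6 mod 26 — an affine cipher.
Undoing it on agtxzu: a(0)→17·(0−6)≡2=c; g(6)→17·(6−6)≡0=a; t(19)→17·(19−6)≡13=n; x(23)→17·(23−6)≡3=d; z(25)→17·(25−6)≡11=l; u(20)→17·(20−6)≡4=e (all mod 26).

candle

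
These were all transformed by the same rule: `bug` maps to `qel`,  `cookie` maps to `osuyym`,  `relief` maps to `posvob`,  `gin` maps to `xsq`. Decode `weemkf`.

The output letters match the input read backwards, each shifted +10: bug reversed is gub. Read the word backwards and shift each letter +10.
Undoing it on weemkf: shift back: w−10=m, e−10=u, e−10=u, m−10=c, k−10=a, f−10=v → muucav; then reverse → vacuum.

vacuum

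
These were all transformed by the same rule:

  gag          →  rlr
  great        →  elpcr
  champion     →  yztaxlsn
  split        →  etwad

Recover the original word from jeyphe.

The output letters match the input read backwards, each shifted +11: gag reversed is gag. The word is reversed, then every letter is shifted forward by 11.
Reversing it on jeyphe: shift back: j−11=y, e−11=t, y−11=n, p−11=e, h−11=w, e−11=t → ytnewt; then reverse → twenty.

twenty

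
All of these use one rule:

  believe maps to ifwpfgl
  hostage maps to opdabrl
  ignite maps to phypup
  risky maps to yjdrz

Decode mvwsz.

fully

A repeating key of period 3 is used — shifts +7, +1, +11 over and over.
Undoing it on mvwsz: m−7=f, v−1=u, w−11=l, s−7=l, z−1=y.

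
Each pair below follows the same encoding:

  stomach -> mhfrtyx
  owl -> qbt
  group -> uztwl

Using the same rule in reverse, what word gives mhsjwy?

trench

The output letters match the input read backwards, each shifted +5: stomach reversed is hcamots. Two steps: reverse the string, then apply a Caesar shift of +5.
Reversing it on mhsjwy: shift back: m−5=h, h−5=c, s−5=n, j−5=e, w−5=r, y−5=t → hcnert; then reverse → trench.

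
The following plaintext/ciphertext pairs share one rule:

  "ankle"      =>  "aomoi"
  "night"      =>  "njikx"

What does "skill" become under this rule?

slkop

In ankle: a→a is +0, n→o is +1, k→m is +2, l→o is +3 — the shift increases by 1 each position. Letter i (0-indexed) is shifted by i+0, so successive shifts are 0, 1, 2, ….
On skill: s+0=s, k+1=l, i+2=k, l+3=o, l+4=p.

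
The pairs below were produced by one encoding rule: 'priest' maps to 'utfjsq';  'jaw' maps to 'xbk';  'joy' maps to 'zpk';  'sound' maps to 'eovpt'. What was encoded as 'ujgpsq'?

The output letters match the input read backwards, each shifted +1: priest reversed is tseirp. Two steps: reverse the string, then apply a Caesar shift of +1.
Decoding ujgpsq: shift back: u−1=t, j−1=i, g−1=f, p−1=o, s−1=r, q−1=p → tiforp; then reverse → profit.

profit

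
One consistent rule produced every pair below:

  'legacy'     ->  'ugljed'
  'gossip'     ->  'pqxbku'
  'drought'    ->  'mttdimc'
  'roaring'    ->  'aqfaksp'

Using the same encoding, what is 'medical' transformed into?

Shifts by position in legacy: pos 0: l→u (+9), pos 1: e→g (+2), pos 2: g→l (+5), pos 3: a→j (+9), pos 4: c→e (+2), pos 5: y→d (+5) — repeating every 3. It's a Vigenère-style cipher with numeric key [9,2,5]: position i shifts by key[i mod 3].
For medical: m+9=v, e+2=g, d+5=i, i+9=r, c+2=e, a+5=f, l+9=u.

vgirefu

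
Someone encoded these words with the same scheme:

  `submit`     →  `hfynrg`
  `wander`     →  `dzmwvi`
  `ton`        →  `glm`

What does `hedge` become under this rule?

Each pair mirrors across the alphabet (s↔h, u↔f, b↔y): positions sum to 25. Each letter is replaced by its mirror in the alphabet: a↔z, b↔y, c↔x, and so on (the Atbash cipher).
For hedge: h↔s, e↔v, d↔w, g↔t, e↔v.

svwtv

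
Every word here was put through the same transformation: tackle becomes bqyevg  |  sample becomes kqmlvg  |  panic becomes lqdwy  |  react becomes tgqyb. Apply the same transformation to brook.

t(19)→b(1) and a(0)→q(16) fit y≡17x+16 (mod 26); the inverse of 17 mod 26 is 23. Each letter's alphabet position (a=0..z=25) is mapped through 17·x+16 mod 26 — an affine cipher.
On brook: b(1)→17·1+16≡7=h; r(17)→17·17+16≡19=t; o(14)→17·14+16≡20=u; o(14)→17·14+16≡20=u; k(10)→17·10+16≡4=e (all mod 26).

htuue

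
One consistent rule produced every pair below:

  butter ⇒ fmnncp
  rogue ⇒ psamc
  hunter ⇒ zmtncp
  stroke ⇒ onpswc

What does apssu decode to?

groom

b(1)→f(5) and u(20)→m(12) fit y≡25x+6 (mod 26); the inverse of 25 mod 26 is 25. Treating letters as 0–25, the rule is x ↦ 25x + 6 (mod 26).
Reversing it on apssu: a(0)→25·(0−6)≡6=g; p(15)→25·(15−6)≡17=r; s(18)→25·(18−6)≡14=o; s(18)→25·(18−6)≡14=o; u(20)→25·(20−6)≡12=m (all mod 26).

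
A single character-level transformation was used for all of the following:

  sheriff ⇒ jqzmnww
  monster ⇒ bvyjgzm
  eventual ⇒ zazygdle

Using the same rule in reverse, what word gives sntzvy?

pigeon

Treating letters as 0–25, the rule is x ↦ 23x + 11 (mod 26).
Decoding sntzvy: s(18)→17·(18−11)≡15=p; n(13)→17·(13−11)≡8=i; t(19)→17·(19−11)≡6=g; z(25)→17·(25−11)≡4=e; v(21)→17·(21−11)≡14=o; y(24)→17·(24−11)≡13=n (all mod 26).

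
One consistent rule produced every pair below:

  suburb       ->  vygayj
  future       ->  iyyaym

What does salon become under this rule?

vequu

In suburb: s→v is +3, u→y is +4, b→g is +5, u→a is +6 — the shift increases by 1 each position. The shift increases by 1 at each position, starting from +3: 3, 4, 5, ….
Applying it to salon: s+3=v, a+4=e, l+5=q, o+6=u, n+7=u.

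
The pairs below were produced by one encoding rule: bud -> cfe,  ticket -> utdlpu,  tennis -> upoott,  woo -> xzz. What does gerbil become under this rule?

The shift depends on letter class: consonant b→c is +1, but vowel u→f is +11. The rule splits by letter class: vowels +11, consonants +1.
For gerbil: g(cons)+1=h, e(vowel)+11=p, r(cons)+1=s, b(cons)+1=c, i(vowel)+11=t, l(cons)+1=m.

hpsctm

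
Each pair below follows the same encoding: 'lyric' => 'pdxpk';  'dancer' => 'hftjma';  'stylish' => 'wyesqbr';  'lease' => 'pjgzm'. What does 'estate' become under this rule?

In lyric: l→p is +4, y→d is +5, r→x is +6, i→p is +7 — the shift increases by 1 each position. Each letter shifts forward by (position + 4), i.e. 4, 5, 6, … — the shift grows by one for each successive letter.
For estate: e+4=i, s+5=x, t+6=z, a+7=h, t+8=b, e+9=n.

ixzhbn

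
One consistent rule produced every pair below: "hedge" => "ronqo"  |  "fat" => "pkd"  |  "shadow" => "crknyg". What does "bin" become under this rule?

lsx

Each letter is shifted forward by 10 in the alphabet (a Caesar shift of +10).
For bin: b+10=l, i+10=s, n+10=x.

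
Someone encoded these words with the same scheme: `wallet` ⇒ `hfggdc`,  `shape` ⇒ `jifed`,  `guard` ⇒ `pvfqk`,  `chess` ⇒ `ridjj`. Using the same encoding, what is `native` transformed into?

sfcbod

w(22)→h(7) and a(0)→f(5) fit y≡19x+5 (mod 26); the inverse of 19 mod 26 is 11. This is an affine cipher: with a=0,…,z=25, each position x becomes (19x+5) mod 26.
Applying it to native: n(13)→19·13+5≡18=s; a(0)→19·0+5≡5=f; t(19)→19·19+5≡2=c; i(8)→19·8+5≡1=b; v(21)→19·21+5≡14=o; e(4)→19·4+5≡3=d (all mod 26).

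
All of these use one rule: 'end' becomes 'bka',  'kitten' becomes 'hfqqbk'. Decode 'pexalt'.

shadow

This is a Caesar cipher with shift 23.
Decoding pexalt: p−23=s, e−23=h, x−23=a, a−23=d, l−23=o, t−23=w.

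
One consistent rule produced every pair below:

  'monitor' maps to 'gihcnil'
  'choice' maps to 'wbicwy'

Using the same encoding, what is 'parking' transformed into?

julecha

Compare letters: m→g is +20, o→i is +20, n→h is +20 — a constant shift. Every letter moves 20 places later in the alphabet, wrapping around z→a.
For parking: p+20=j, a+20=u, r+20=l, k+20=e, i+20=c, n+20=h, g+20=a.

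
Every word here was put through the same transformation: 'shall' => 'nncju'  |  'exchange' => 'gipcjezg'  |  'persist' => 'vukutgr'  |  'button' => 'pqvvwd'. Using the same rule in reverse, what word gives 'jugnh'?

The output letters match the input read backwards, each shifted +2: shall reversed is llahs. Two steps: reverse the string, then apply a Caesar shift of +2.
Undoing it on jugnh: shift back: j−2=h, u−2=s, g−2=e, n−2=l, h−2=f → hself; then reverse → flesh.

flesh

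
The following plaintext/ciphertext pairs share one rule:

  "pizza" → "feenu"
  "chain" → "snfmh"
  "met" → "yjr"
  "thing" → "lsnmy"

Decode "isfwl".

grand

The output letters match the input read backwards, each shifted +5: pizza reversed is azzip. Read the word backwards and shift each letter +5.
Decoding isfwl: shift back: i−5=d, s−5=n, f−5=a, w−5=r, l−5=g → dnarg; then reverse → grand.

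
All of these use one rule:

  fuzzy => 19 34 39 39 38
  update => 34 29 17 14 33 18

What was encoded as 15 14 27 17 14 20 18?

bandage

Letters become their 1-based position plus 13 (so a→14, b→15, …).
Reversing it on 15 14 27 17 14 20 18: 15→(15−13)÷1=2=b, 14→(14−13)÷1=1=a, 27→(27−13)÷1=14=n, 17→(17−13)÷1=4=d, 14→(14−13)÷1=1=a, 20→(20−13)÷1=7=g, 18→(18−13)÷1=5=e.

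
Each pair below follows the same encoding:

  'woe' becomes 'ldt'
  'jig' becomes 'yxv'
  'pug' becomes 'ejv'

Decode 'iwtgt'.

there

Compare letters: w→l is +15, o→d is +15, e→t is +15 — a constant shift. It's a constant shift of +15 (ROT15).
Decoding iwtgt: i−15=t, w−15=h, t−15=e, g−15=r, t−15=e.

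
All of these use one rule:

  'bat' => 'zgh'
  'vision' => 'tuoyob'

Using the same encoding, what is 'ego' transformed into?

The output letters match the input read backwards, each shifted +6: bat reversed is tab. Two steps: reverse the string, then apply a Caesar shift of +6.
On ego: reverse → oge; then shift: o+6=u, g+6=m, e+6=k.

umk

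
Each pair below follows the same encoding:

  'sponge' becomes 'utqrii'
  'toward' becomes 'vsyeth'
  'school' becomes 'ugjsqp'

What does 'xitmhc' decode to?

Shifts by position in sponge: pos 0: s→u (+2), pos 1: p→t (+4), pos 2: o→q (+2), pos 3: n→r (+4) — repeating every 2. It's a Vigenère-style cipher with numeric key [2,4]: position i shifts by key[i mod 2].
Reversing it on xitmhc: x−2=v, i−4=e, t−2=r, m−4=i, h−2=f, c−4=y.

verify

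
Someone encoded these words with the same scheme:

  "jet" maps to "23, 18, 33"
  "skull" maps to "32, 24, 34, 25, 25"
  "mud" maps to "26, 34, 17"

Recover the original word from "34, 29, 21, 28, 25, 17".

The number is (letter's place in the alphabet, a=1) + 13.
Decoding 34, 29, 21, 28, 25, 17: 34→(34−13)÷1=21=u, 29→(29−13)÷1=16=p, 21→(21−13)÷1=8=h, 28→(28−13)÷1=15=o, 25→(25−13)÷1=12=l, 17→(17−13)÷1=4=d.

uphold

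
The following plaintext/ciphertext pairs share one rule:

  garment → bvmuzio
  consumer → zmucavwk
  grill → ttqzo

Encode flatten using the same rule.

The output letters match the input read backwards, each shifted +8: garment reversed is tnemrag. Two steps: reverse the string, then apply a Caesar shift of +8.
On flatten: reverse → nettalf; then shift: n+8=v, e+8=m, t+8=b, t+8=b, a+8=i, l+8=t, f+8=n.

vmbbitn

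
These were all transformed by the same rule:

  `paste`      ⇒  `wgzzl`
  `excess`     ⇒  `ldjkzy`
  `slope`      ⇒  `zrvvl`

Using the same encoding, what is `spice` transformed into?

Shifts by position in paste: pos 0: p→w (+7), pos 1: a→g (+6), pos 2: s→z (+7), pos 3: t→z (+6) — repeating every 2. It's a Vigenère-style cipher with numeric key [7,6]: position i shifts by key[i mod 2].
On spice: s+7=z, p+6=v, i+7=p, c+6=i, e+7=l.

zvpil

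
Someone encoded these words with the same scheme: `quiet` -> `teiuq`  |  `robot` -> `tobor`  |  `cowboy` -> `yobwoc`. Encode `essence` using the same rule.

The output letters match the input read backwards: quiet reversed is teiuq. The word is simply reversed.
On essence: reverse → ecnesse.

ecnesse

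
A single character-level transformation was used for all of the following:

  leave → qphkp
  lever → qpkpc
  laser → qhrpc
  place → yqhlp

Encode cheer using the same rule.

Each letter's alphabet position (a=0..z=25) is mapped through 15·x+7 mod 26 — an affine cipher.
On cheer: c(2)→15·2+7≡11=l; h(7)→15·7+7≡8=i; e(4)→15·4+7≡15=p; e(4)→15·4+7≡15=p; r(17)→15·17+7≡2=c (all mod 26).

lippc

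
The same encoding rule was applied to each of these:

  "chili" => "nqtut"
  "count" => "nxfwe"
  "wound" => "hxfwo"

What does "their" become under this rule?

eqprc

Shifts by position in chili: pos 0: c→n (+11), pos 1: h→q (+9), pos 2: i→t (+11), pos 3: l→u (+9) — repeating every 2. It's a Vigenère-style cipher with numeric key [11,9]: position i shifts by key[i mod 2].
For their: t+11=e, h+9=q, e+11=p, i+9=r, r+11=c.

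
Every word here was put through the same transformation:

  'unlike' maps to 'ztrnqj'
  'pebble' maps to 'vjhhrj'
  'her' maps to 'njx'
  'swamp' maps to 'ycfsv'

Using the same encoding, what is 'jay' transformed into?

pfe

The shift depends on letter class: consonant n→t is +6, but vowel u→z is +5. The rule splits by letter class: vowels +5, consonants +6.
On jay: j(cons)+6=p, a(vowel)+5=f, y(cons)+6=e.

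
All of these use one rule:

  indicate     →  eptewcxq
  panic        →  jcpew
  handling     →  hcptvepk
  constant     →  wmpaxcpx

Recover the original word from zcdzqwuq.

This is an affine cipher: with a=0,…,z=25, each position x becomes (23x+2) mod 26.
Undoing it on zcdzqwuq: z(25)→17·(25−2)≡1=b; c(2)→17·(2−2)≡0=a; d(3)→17·(3−2)≡17=r; z(25)→17·(25−2)≡1=b; q(16)→17·(16−2)≡4=e; w(22)→17·(22−2)≡2=c; u(20)→17·(20−2)≡20=u; q(16)→17·(16−2)≡4=e (all mod 26).

barbecue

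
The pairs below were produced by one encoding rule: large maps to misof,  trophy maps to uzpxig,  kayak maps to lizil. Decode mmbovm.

league

Shifts by position in large: pos 0: l→m (+1), pos 1: a→i (+8), pos 2: r→s (+1), pos 3: g→o (+8) — repeating every 2. A repeating key of period 2 is used — shifts +1, +8 over and over.
Reversing it on mmbovm: m−1=l, m−8=e, b−1=a, o−8=g, v−1=u, m−8=e.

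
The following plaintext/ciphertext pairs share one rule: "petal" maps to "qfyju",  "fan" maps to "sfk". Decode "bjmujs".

The output letters match the input read backwards, each shifted +5: petal reversed is latep. Two steps: reverse the string, then apply a Caesar shift of +5.
Decoding bjmujs: shift back: b−5=w, j−5=e, m−5=h, u−5=p, j−5=e, s−5=n → wehpen; then reverse → nephew.

nephew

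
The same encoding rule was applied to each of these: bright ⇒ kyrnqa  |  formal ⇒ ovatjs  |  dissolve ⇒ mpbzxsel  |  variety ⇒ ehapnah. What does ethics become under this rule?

naqplz

Shifts by position in bright: pos 0: b→k (+9), pos 1: r→y (+7), pos 2: i→r (+9), pos 3: g→n (+7) — repeating every 2. A repeating key of period 2 is used — shifts +9, +7 over and over.
On ethics: e+9=n, t+7=a, h+9=q, i+7=p, c+9=l, s+7=z.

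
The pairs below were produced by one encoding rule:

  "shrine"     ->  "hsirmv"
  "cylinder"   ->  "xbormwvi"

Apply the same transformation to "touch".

Each pair mirrors across the alphabet (s↔h, h↔s, r↔i): positions sum to 25. Each letter is replaced by its mirror in the alphabet: a↔z, b↔y, c↔x, and so on (the Atbash cipher).
Applying it to touch: t↔g, o↔l, u↔f, c↔x, h↔s.

glfxs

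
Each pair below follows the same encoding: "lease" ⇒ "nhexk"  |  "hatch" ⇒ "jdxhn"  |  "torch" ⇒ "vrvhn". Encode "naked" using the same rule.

In lease: l→n is +2, e→h is +3, a→e is +4, s→x is +5 — the shift increases by 1 each position. The shift increases by 1 at each position, starting from +2: 2, 3, 4, ….
On naked: n+2=p, a+3=d, k+4=o, e+5=j, d+6=j.

pdojj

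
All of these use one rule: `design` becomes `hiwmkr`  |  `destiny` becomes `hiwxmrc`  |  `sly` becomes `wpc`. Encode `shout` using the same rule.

Compare letters: d→h is +4, e→i is +4, s→w is +4 — a constant shift. It's a constant shift of +4 (ROT4).
For shout: s+4=w, h+4=l, o+4=s, u+4=y, t+4=x.

wlsyx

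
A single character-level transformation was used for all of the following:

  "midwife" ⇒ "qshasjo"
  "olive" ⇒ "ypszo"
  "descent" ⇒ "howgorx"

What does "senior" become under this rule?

The shift depends on letter class: consonant m→q is +4, but vowel i→s is +10. Vowels shift forward by 10 and consonants shift forward by 4.
For senior: s(cons)+4=w, e(vowel)+10=o, n(cons)+4=r, i(vowel)+10=s, o(vowel)+10=y, r(cons)+4=v.

worsyv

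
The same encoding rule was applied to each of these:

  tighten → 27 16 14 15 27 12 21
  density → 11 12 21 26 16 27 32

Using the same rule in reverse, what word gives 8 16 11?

t is letter #20 and maps to 27: an offset of 7. Each letter is replaced by its alphabet position (a=1..z=26) + 7.
Undoing it on 8 16 11: 8→(8−7)÷1=1=a, 16→(16−7)÷1=9=i, 11→(11−7)÷1=4=d.

aid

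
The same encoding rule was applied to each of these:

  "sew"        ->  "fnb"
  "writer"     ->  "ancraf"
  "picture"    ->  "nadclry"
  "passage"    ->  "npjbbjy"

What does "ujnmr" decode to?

ideal

The word is reversed, then every letter is shifted forward by 9.
Decoding ujnmr: shift back: u−9=l, j−9=a, n−9=e, m−9=d, r−9=i → laedi; then reverse → ideal.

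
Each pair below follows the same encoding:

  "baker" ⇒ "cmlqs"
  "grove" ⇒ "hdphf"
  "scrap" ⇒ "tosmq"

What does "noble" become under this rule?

oacxf

The shifts repeat in a cycle of length 2: positions 0,1,… shift by +1, +12, then the pattern repeats.
For noble: n+1=o, o+12=a, b+1=c, l+12=x, e+1=f.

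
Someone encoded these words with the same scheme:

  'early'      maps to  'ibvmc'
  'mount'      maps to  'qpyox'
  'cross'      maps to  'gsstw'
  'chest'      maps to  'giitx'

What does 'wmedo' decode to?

slack

Shifts by position in early: pos 0: e→i (+4), pos 1: a→b (+1), pos 2: r→v (+4), pos 3: l→m (+1) — repeating every 2. It's a Vigenère-style cipher with numeric key [4,1]: position i shifts by key[i mod 2].
Decoding wmedo: w−4=s, m−1=l, e−4=a, d−1=c, o−4=k.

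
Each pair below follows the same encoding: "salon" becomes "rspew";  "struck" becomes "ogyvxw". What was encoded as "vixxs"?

The output letters match the input read backwards, each shifted +4: salon reversed is nolas. The word is reversed, then every letter is shifted forward by 4.
Undoing it on vixxs: shift back: v−4=r, i−4=e, x−4=t, x−4=t, s−4=o → retto; then reverse → otter.

otter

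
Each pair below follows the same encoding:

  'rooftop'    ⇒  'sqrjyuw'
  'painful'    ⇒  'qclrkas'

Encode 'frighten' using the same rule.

In rooftop: r→s is +1, o→q is +2, o→r is +3, f→j is +4 — the shift increases by 1 each position. The shift increases by 1 at each position, starting from +1: 1, 2, 3, ….
Applying it to frighten: f+1=g, r+2=t, i+3=l, g+4=k, h+5=m, t+6=z, e+7=l, n+8=v.

gtlkmzlv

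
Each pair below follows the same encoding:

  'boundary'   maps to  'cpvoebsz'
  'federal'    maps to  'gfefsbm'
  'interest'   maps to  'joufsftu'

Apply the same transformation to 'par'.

qbs

Compare letters: b→c is +1, o→p is +1, u→v is +1 — a constant shift. This is a Caesar cipher with shift 1.
On par: p+1=q, a+1=b, r+1=s.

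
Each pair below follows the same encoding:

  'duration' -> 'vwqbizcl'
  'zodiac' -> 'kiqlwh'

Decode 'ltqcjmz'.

The output letters match the input read backwards, each shifted +8: duration reversed is noitarud. Two steps: reverse the string, then apply a Caesar shift of +8.
Reversing it on ltqcjmz: shift back: l−8=d, t−8=l, q−8=i, c−8=u, j−8=b, m−8=e, z−8=r → dliuber; then reverse → rebuild.

rebuild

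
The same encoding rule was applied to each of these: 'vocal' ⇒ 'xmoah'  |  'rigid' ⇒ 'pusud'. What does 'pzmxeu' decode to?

The output letters match the input read backwards, each shifted +12: vocal reversed is lacov. The word is reversed, then every letter is shifted forward by 12.
Undoing it on pzmxeu: shift back: p−12=d, z−12=n, m−12=a, x−12=l, e−12=s, u−12=i → dnalsi; then reverse → island.

island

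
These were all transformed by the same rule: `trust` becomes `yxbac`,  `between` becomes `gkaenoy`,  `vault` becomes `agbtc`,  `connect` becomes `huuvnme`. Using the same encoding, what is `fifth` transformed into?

In trust: t→y is +5, r→x is +6, u→b is +7, s→a is +8 — the shift increases by 1 each position. Letter i (0-indexed) is shifted by i+5, so successive shifts are 5, 6, 7, ….
For fifth: f+5=k, i+6=o, f+7=m, t+8=b, h+9=q.

kombq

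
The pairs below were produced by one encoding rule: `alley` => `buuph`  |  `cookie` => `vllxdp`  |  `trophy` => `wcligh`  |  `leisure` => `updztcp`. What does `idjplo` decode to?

pigeon

a(0)→b(1) and l(11)→u(20) fit y≡23x+1 (mod 26); the inverse of 23 mod 26 is 17. Treating letters as 0–25, the rule is x ↦ 23x + 1 (mod 26).
Reversing it on idjplo: i(8)→17·(8−1)≡15=p; d(3)→17·(3−1)≡8=i; j(9)→17·(9−1)≡6=g; p(15)→17·(15−1)≡4=e; l(11)→17·(11−1)≡14=o; o(14)→17·(14−1)≡13=n (all mod 26).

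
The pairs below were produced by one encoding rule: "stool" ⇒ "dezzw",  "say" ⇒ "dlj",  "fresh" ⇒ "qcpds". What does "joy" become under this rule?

It's a constant shift of +11 (ROT11).
For joy: j+11=u, o+11=z, y+11=j.

uzj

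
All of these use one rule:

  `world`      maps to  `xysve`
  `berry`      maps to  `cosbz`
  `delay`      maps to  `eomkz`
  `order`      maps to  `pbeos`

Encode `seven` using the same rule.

towoo

Shifts by position in world: pos 0: w→x (+1), pos 1: o→y (+10), pos 2: r→s (+1), pos 3: l→v (+10) — repeating every 2. A repeating key of period 2 is used — shifts +1, +10 over and over.
For seven: s+1=t, e+10=o, v+1=w, e+10=o, n+1=o.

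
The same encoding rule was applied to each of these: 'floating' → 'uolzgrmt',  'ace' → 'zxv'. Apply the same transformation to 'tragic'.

Each pair mirrors across the alphabet (f↔u, l↔o, o↔l): positions sum to 25. Letters are reflected about the middle of the alphabet (position → 25−position): Atbash.
Applying it to tragic: t↔g, r↔i, a↔z, g↔t, i↔r, c↔x.

giztrx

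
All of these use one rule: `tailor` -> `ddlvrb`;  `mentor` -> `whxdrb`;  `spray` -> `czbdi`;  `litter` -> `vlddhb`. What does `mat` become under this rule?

Vowels shift forward by 3 and consonants shift forward by 10.
Applying it to mat: m(cons)+10=w, a(vowel)+3=d, t(cons)+10=d.

wdd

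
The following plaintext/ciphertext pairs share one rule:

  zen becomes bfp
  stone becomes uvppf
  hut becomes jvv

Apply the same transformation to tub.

Two shifts are in play — +1 for a/e/i/o/u, +2 for every other letter.
Applying it to tub: t(cons)+2=v, u(vowel)+1=v, b(cons)+2=d.

vvd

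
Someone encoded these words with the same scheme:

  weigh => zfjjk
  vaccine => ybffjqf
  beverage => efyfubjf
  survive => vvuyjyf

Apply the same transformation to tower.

wpzfu

The shift depends on letter class: consonant w→z is +3, but vowel e→f is +1. Vowels shift forward by 1 and consonants shift forward by 3.
Applying it to tower: t(cons)+3=w, o(vowel)+1=p, w(cons)+3=z, e(vowel)+1=f, r(cons)+3=u.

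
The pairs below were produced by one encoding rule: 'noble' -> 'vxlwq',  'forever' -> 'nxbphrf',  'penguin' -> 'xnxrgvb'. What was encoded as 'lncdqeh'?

In noble: n→v is +8, o→x is +9, b→l is +10, l→w is +11 — the shift increases by 1 each position. Each letter shifts forward by (position + 8), i.e. 8, 9, 10, … — the shift grows by one for each successive letter.
Undoing it on lncdqeh: l−8=d, n−9=e, c−10=s, d−11=s, q−12=e, e−13=r, h−14=t.

dessert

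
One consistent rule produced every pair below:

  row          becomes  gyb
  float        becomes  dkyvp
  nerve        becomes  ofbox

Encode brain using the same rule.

The output letters match the input read backwards, each shifted +10: row reversed is wor. The word is reversed, then every letter is shifted forward by 10.
On brain: reverse → niarb; then shift: n+10=x, i+10=s, a+10=k, r+10=b, b+10=l.

xskbl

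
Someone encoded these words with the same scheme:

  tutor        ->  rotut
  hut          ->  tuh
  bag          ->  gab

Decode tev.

The output letters match the input read backwards: tutor reversed is rotut. It's just the letters in reverse order.
Reversing it on tev: then reverse → vet.

vet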